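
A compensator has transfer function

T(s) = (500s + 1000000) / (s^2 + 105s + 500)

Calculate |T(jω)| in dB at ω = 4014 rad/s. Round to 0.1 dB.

-17.1 dB

Substitute s = j4014:
Numerator: 500(j4014) + 1000000 = 1000000 + j2007000
Denominator: (j4014)^2 + 105(j4014) + 500 = -16111696 + j421470
|N| = √(1000000² + 2007000²) ≈ 2.2423e+06, ∠N ≈ 63.51°
|D| = √(16111696² + 421470²) ≈ 1.6117e+07, ∠D ≈ 178.50°
|T| = 2.2423e+06 / 1.6117e+07 ≈ 0.13913
Gain = 20 log₁₀(0.13913) ≈ -17.13 dB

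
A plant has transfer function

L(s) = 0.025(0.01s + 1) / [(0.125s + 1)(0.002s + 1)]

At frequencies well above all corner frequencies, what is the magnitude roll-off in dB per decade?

Each pole contributes −20 dB/decade at high frequency; each zero contributes +20 dB/decade.
Net: 1 zero(s) − 2 pole(s) → -20 dB/decade.

-20 dB/decade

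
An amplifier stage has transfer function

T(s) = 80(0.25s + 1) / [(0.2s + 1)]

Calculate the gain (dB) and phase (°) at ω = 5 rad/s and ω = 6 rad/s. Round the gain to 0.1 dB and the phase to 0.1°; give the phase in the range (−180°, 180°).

At ω = 5 rad/s:
zero (1 + j5·0.25) = 1 + j1.25 → |·| ≈ 1.6008, ∠ ≈ 51.34°
pole (1 + j5·0.2) = 1 + j1 → |·| ≈ 1.4142, ∠ ≈ 45.00°
|T| = 80 · 1.6008 / (1.4142) ≈ 90.556
Gain = 20 log₁₀(90.556) ≈ 39.14 dB
∠T = (51.34°) − (45.00°) = 6.34°

At ω = 6 rad/s:
zero (1 + j6·0.25) = 1 + j1.5 → |·| ≈ 1.8028, ∠ ≈ 56.31°
pole (1 + j6·0.2) = 1 + j1.2 → |·| ≈ 1.562, ∠ ≈ 50.19°
|T| = 80 · 1.8028 / (1.562) ≈ 92.333
Gain = 20 log₁₀(92.333) ≈ 39.31 dB
∠T = (56.31°) − (50.19°) = 6.12°

ω = 5: 39.1 dB, 6.3°; ω = 6: 39.3 dB, 6.1°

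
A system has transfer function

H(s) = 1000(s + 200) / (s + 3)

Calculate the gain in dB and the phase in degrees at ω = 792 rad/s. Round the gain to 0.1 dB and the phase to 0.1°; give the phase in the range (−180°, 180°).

60.3 dB, -14.0°

At s = jω = j792:
zero (s+200): 200 + j792 → |·| = √(200²+792²) = √667264 ≈ 816.86, ∠ = arctan(792/200) ≈ 75.83°
pole (s+3): 3 + j792 → |·| = √(3²+792²) = √627273 ≈ 792.01, ∠ = arctan(792/3) ≈ 89.78°
|H| = 1000 · 816.86 / 792.01 ≈ 1031.4
Gain = 20 log₁₀(1031.4) ≈ 60.27 dB
∠H = 75.83° − 89.78° = -13.95°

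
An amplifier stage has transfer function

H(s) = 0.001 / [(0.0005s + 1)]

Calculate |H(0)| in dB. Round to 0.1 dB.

H(0) = 0.001 · 1 / 1 = 0.001
20 log₁₀(0.001) ≈ -60.00 dB

-60.0 dB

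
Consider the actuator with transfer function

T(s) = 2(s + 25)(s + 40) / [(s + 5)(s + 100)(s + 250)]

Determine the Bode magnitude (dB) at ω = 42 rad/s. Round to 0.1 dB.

At s = jω = j42:
zero (s+25): 25 + j42 → |·| = √(25²+42²) = √2389 ≈ 48.877, ∠ = arctan(42/25) ≈ 59.24°
zero (s+40): 40 + j42 → |·| = √(40²+42²) = √3364 ≈ 58, ∠ = arctan(42/40) ≈ 46.40°
pole (s+5): 5 + j42 → |·| = √(5²+42²) = √1789 ≈ 42.297, ∠ = arctan(42/5) ≈ 83.21°
pole (s+100): 100 + j42 → |·| = √(100²+42²) = √11764 ≈ 108.46, ∠ = arctan(42/100) ≈ 22.78°
pole (s+250): 250 + j42 → |·| = √(250²+42²) = √64264 ≈ 253.5, ∠ = arctan(42/250) ≈ 9.54°
|T| = 2 · 2834.9 / 1.1629e+06 ≈ 0.0048756
Gain = 20 log₁₀(0.0048756) ≈ -46.24 dB

-46.2 dB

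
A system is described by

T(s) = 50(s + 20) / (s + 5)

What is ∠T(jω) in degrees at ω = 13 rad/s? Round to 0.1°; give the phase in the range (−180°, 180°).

-35.9°

At s = jω = j13:
zero (s+20): 20 + j13 → |·| = √(20²+13²) = √569 ≈ 23.854, ∠ = arctan(13/20) ≈ 33.02°
pole (s+5): 5 + j13 → |·| = √(5²+13²) = √194 ≈ 13.928, ∠ = arctan(13/5) ≈ 68.96°
∠T = 33.02° − 68.96° = -35.94°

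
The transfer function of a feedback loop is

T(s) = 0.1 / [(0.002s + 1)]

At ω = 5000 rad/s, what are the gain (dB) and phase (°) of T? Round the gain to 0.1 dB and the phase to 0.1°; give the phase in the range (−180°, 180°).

-40.0 dB, -84.3°

At ω = 5000 rad/s:
pole (1 + j5000·0.002) = 1 + j10 → |·| ≈ 10.05, ∠ ≈ 84.29°
|T| = 0.1 · 1 / (10.05) ≈ 0.0099502
Gain = 20 log₁₀(0.0099502) ≈ -40.04 dB
∠T = (0°) − (84.29°) = -84.29°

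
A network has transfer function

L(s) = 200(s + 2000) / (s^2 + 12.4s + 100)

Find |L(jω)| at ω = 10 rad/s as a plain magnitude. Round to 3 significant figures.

At s = jω = j10:
zero (s+2000): 2000 + j10 → |·| = √(2000²+10²) = √4000100 ≈ 2000, ∠ = arctan(10/2000) ≈ 0.29°
quadratic: (j10)² + 12.4·j10 + 100 = 0 + j124 → |·| ≈ 124, ∠ ≈ 90.00°
|L| = 200 · 2000 / 124 ≈ 3225.8

3.23e+03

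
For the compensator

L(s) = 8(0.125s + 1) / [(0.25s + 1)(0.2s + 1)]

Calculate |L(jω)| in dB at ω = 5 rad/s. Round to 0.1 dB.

12.4 dB

At ω = 5 rad/s:
zero (1 + j5·0.125) = 1 + j0.625 → |·| ≈ 1.1792, ∠ ≈ 32.01°
pole (1 + j5·0.25) = 1 + j1.25 → |·| ≈ 1.6008, ∠ ≈ 51.34°
pole (1 + j5·0.2) = 1 + j1 → |·| ≈ 1.4142, ∠ ≈ 45.00°
|L| = 8 · 1.1792 / (1.6008 · 1.4142) ≈ 4.1671
Gain = 20 log₁₀(4.1671) ≈ 12.40 dB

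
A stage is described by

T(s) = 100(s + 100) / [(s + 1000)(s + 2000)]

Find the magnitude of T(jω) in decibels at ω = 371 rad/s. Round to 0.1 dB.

-35.0 dB

At s = jω = j371:
zero (s+100): 100 + j371 → |·| = √(100²+371²) = √147641 ≈ 384.24, ∠ = arctan(371/100) ≈ 74.91°
pole (s+1000): 1000 + j371 → |·| = √(1000²+371²) = √1137641 ≈ 1066.6, ∠ = arctan(371/1000) ≈ 20.35°
pole (s+2000): 2000 + j371 → |·| = √(2000²+371²) = √4137641 ≈ 2034.1, ∠ = arctan(371/2000) ≈ 10.51°
|T| = 100 · 384.24 / 2.1696e+06 ≈ 0.01771
Gain = 20 log₁₀(0.01771) ≈ -35.04 dB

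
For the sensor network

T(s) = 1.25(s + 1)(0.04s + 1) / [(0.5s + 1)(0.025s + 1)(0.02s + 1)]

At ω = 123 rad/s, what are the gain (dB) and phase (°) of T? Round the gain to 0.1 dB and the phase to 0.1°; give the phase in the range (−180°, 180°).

3.3 dB, -60.9°

At ω = 123 rad/s:
zero (1 + j123·1) = 1 + j123 → |·| ≈ 123, ∠ ≈ 89.53°
zero (1 + j123·0.04) = 1 + j4.92 → |·| ≈ 5.0206, ∠ ≈ 78.51°
pole (1 + j123·0.5) = 1 + j61.5 → |·| ≈ 61.508, ∠ ≈ 89.07°
pole (1 + j123·0.025) = 1 + j3.075 → |·| ≈ 3.2335, ∠ ≈ 71.99°
pole (1 + j123·0.02) = 1 + j2.46 → |·| ≈ 2.6555, ∠ ≈ 67.88°
|T| = 1.25 · 123 · 5.0206 / (61.508 · 3.2335 · 2.6555) ≈ 1.4616
Gain = 20 log₁₀(1.4616) ≈ 3.30 dB
∠T = (89.53° + 78.51°) − (89.07° + 71.99° + 67.88°) = -60.90°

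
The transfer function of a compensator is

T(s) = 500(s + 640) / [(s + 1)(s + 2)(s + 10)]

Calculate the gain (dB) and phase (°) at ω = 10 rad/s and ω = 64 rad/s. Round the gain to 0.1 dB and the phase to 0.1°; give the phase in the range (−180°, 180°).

At s = jω = j10:
zero (s+640): 640 + j10 → |·| = √(640²+10²) = √409700 ≈ 640.08, ∠ = arctan(10/640) ≈ 0.90°
pole (s+1): 1 + j10 → |·| = √(1²+10²) = √101 ≈ 10.05, ∠ = arctan(10/1) ≈ 84.29°
pole (s+2): 2 + j10 → |·| = √(2²+10²) = √104 ≈ 10.198, ∠ = arctan(10/2) ≈ 78.69°
pole (s+10): 10 + j10 → |·| = √(10²+10²) = √200 ≈ 14.142, ∠ = arctan(10/10) ≈ 45.00°
|T| = 500 · 640.08 / 1449.4 ≈ 220.81
Gain = 20 log₁₀(220.81) ≈ 46.88 dB
∠T = 0.90° − 207.98° = -207.08° ≡ 152.92° (principal value)

At s = jω = j64:
zero (s+640): 640 + j64 → |·| = √(640²+64²) = √413696 ≈ 643.19, ∠ = arctan(64/640) ≈ 5.71°
pole (s+1): 1 + j64 → |·| = √(1²+64²) = √4097 ≈ 64.008, ∠ = arctan(64/1) ≈ 89.10°
pole (s+2): 2 + j64 → |·| = √(2²+64²) = √4100 ≈ 64.031, ∠ = arctan(64/2) ≈ 88.21°
pole (s+10): 10 + j64 → |·| = √(10²+64²) = √4196 ≈ 64.777, ∠ = arctan(64/10) ≈ 81.12°
|T| = 500 · 643.19 / 2.6549e+05 ≈ 1.2113
Gain = 20 log₁₀(1.2113) ≈ 1.67 dB
∠T = 5.71° − 258.43° = -252.72° ≡ 107.28° (principal value)

ω = 10: 46.9 dB, 152.9°; ω = 64: 1.7 dB, 107.3°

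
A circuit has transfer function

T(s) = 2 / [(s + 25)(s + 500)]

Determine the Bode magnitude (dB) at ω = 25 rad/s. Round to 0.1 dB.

-78.9 dB

At s = jω = j25:
pole (s+25): 25 + j25 → |·| = √(25²+25²) = √1250 ≈ 35.355, ∠ = arctan(25/25) ≈ 45.00°
pole (s+500): 500 + j25 → |·| = √(500²+25²) = √250625 ≈ 500.62, ∠ = arctan(25/500) ≈ 2.86°
|T| = 2 / 17699 ≈ 0.000113
Gain = 20 log₁₀(0.000113) ≈ -78.94 dB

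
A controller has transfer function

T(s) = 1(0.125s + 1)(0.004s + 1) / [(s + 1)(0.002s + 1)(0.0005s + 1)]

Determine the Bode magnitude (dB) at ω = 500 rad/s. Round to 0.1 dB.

At ω = 500 rad/s:
zero (1 + j500·0.125) = 1 + j62.5 → |·| ≈ 62.508, ∠ ≈ 89.08°
zero (1 + j500·0.004) = 1 + j2 → |·| ≈ 2.2361, ∠ ≈ 63.43°
pole (1 + j500·1) = 1 + j500 → |·| ≈ 500, ∠ ≈ 89.89°
pole (1 + j500·0.002) = 1 + j1 → |·| ≈ 1.4142, ∠ ≈ 45.00°
pole (1 + j500·0.0005) = 1 + j0.25 → |·| ≈ 1.0308, ∠ ≈ 14.04°
|T| = 1 · 62.508 · 2.2361 / (500 · 1.4142 · 1.0308) ≈ 0.19177
Gain = 20 log₁₀(0.19177) ≈ -14.34 dB

-14.3 dB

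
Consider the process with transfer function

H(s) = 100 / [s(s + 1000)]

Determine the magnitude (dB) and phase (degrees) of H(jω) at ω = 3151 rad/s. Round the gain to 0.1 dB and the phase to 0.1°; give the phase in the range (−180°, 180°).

-100.4 dB, -162.4°

At s = jω = j3151:
pole (s+1000): 1000 + j3151 → |·| = √(1000²+3151²) = √10928801 ≈ 3305.9, ∠ = arctan(3151/1000) ≈ 72.39°
pole at origin: |s| = 3151, ∠ = 90.00° (in denominator)
|H| = 100 / 1.0417e+07 ≈ 9.5997e-06
Gain = 20 log₁₀(9.5997e-06) ≈ -100.35 dB
∠H = 0.00° − 162.39° = -162.39°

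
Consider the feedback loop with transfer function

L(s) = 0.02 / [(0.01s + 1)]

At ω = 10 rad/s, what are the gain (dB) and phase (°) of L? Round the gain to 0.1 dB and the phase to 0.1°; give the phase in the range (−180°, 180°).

At ω = 10 rad/s:
pole (1 + j10·0.01) = 1 + j0.1 → |·| ≈ 1.005, ∠ ≈ 5.71°
|L| = 0.02 · 1 / (1.005) ≈ 0.0199
Gain = 20 log₁₀(0.0199) ≈ -34.02 dB
∠L = (0°) − (5.71°) = -5.71°

-34.0 dB, -5.7°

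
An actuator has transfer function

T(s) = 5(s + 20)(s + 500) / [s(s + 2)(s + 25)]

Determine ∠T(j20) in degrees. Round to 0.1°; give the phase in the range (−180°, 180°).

-165.7°

At s = jω = j20:
zero (s+20): 20 + j20 → |·| = √(20²+20²) = √800 ≈ 28.284, ∠ = arctan(20/20) ≈ 45.00°
zero (s+500): 500 + j20 → |·| = √(500²+20²) = √250400 ≈ 500.4, ∠ = arctan(20/500) ≈ 2.29°
pole (s+2): 2 + j20 → |·| = √(2²+20²) = √404 ≈ 20.1, ∠ = arctan(20/2) ≈ 84.29°
pole (s+25): 25 + j20 → |·| = √(25²+20²) = √1025 ≈ 32.016, ∠ = arctan(20/25) ≈ 38.66°
pole at origin: |s| = 20, ∠ = 90.00° (in denominator)
∠T = 47.29° − 212.95° = -165.66°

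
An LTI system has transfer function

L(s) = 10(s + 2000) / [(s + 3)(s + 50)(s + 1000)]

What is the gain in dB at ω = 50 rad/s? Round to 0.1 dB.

-45.0 dB

At s = jω = j50:
zero (s+2000): 2000 + j50 → |·| = √(2000²+50²) = √4002500 ≈ 2000.6, ∠ = arctan(50/2000) ≈ 1.43°
pole (s+3): 3 + j50 → |·| = √(3²+50²) = √2509 ≈ 50.09, ∠ = arctan(50/3) ≈ 86.57°
pole (s+50): 50 + j50 → |·| = √(50²+50²) = √5000 ≈ 70.711, ∠ = arctan(50/50) ≈ 45.00°
pole (s+1000): 1000 + j50 → |·| = √(1000²+50²) = √1002500 ≈ 1001.2, ∠ = arctan(50/1000) ≈ 2.86°
|L| = 10 · 2000.6 / 3.5462e+06 ≈ 0.0056415
Gain = 20 log₁₀(0.0056415) ≈ -44.97 dB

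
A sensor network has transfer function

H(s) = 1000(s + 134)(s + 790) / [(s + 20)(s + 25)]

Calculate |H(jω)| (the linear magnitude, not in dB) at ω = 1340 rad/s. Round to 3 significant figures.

1.17e+03

At s = jω = j1340:
zero (s+134): 134 + j1340 → |·| = √(134²+1340²) = √1813556 ≈ 1346.7, ∠ = arctan(1340/134) ≈ 84.29°
zero (s+790): 790 + j1340 → |·| = √(790²+1340²) = √2419700 ≈ 1555.5, ∠ = arctan(1340/790) ≈ 59.48°
pole (s+20): 20 + j1340 → |·| = √(20²+1340²) = √1796000 ≈ 1340.1, ∠ = arctan(1340/20) ≈ 89.14°
pole (s+25): 25 + j1340 → |·| = √(25²+1340²) = √1796225 ≈ 1340.2, ∠ = arctan(1340/25) ≈ 88.93°
|H| = 1000 · 2.0948e+06 / 1.796e+06 ≈ 1166.4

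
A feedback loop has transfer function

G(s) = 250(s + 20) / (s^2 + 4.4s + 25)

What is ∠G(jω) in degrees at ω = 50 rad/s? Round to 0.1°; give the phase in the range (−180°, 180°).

-106.7°

At s = jω = j50:
zero (s+20): 20 + j50 → |·| = √(20²+50²) = √2900 ≈ 53.852, ∠ = arctan(50/20) ≈ 68.20°
quadratic: (j50)² + 4.4·j50 + 25 = -2475 + j220 → |·| ≈ 2484.8, ∠ ≈ 174.92°
∠G = 68.20° − 174.92° = -106.72°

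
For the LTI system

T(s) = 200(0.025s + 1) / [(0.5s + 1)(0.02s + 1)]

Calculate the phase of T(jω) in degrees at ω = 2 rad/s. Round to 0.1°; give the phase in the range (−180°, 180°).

At ω = 2 rad/s:
zero (1 + j2·0.025) = 1 + j0.05 → |·| ≈ 1.0012, ∠ ≈ 2.86°
pole (1 + j2·0.5) = 1 + j1 → |·| ≈ 1.4142, ∠ ≈ 45.00°
pole (1 + j2·0.02) = 1 + j0.04 → |·| ≈ 1.0008, ∠ ≈ 2.29°
∠T = (2.86°) − (45.00° + 2.29°) = -44.43°

-44.4°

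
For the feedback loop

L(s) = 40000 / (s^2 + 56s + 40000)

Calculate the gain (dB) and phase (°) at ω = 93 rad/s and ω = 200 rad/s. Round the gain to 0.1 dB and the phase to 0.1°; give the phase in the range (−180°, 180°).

ω = 93: 2.0 dB, -9.4°; ω = 200: 11.1 dB, -90.0°

At s = jω = j93:
quadratic: (j93)² + 56·j93 + 40000 = 31351 + j5208 → |·| ≈ 31781, ∠ ≈ 9.43°
|L| = 40000 / 31781 ≈ 1.2586
Gain = 20 log₁₀(1.2586) ≈ 2.00 dB
∠L = 0.00° − 9.43° = -9.43°

At s = jω = j200:
quadratic: (j200)² + 56·j200 + 40000 = 0 + j11200 → |·| ≈ 11200, ∠ ≈ 90.00°
|L| = 40000 / 11200 ≈ 3.5714
Gain = 20 log₁₀(3.5714) ≈ 11.06 dB
∠L = 0.00° − 90.00° = -90.00°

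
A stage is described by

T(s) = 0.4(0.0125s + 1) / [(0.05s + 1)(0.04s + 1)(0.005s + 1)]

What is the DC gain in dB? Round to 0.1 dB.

-8.0 dB

T(0) = 0.4 · 1 / 1 = 0.4
20 log₁₀(0.4) ≈ -7.96 dB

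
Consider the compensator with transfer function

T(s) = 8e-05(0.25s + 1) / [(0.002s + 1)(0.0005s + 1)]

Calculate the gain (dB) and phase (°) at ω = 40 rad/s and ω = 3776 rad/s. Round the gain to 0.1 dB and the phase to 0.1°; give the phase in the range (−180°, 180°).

At ω = 40 rad/s:
zero (1 + j40·0.25) = 1 + j10 → |·| ≈ 10.05, ∠ ≈ 84.29°
pole (1 + j40·0.002) = 1 + j0.08 → |·| ≈ 1.0032, ∠ ≈ 4.57°
pole (1 + j40·0.0005) = 1 + j0.02 → |·| ≈ 1.0002, ∠ ≈ 1.15°
|T| = 8e-05 · 10.05 / (1.0032 · 1.0002) ≈ 0.00080128
Gain = 20 log₁₀(0.00080128) ≈ -61.92 dB
∠T = (84.29°) − (4.57° + 1.15°) = 78.57°

At ω = 3776 rad/s:
zero (1 + j3776·0.25) = 1 + j944 → |·| ≈ 944, ∠ ≈ 89.94°
pole (1 + j3776·0.002) = 1 + j7.552 → |·| ≈ 7.6179, ∠ ≈ 82.46°
pole (1 + j3776·0.0005) = 1 + j1.888 → |·| ≈ 2.1365, ∠ ≈ 62.09°
|T| = 8e-05 · 944 / (7.6179 · 2.1365) ≈ 0.0046401
Gain = 20 log₁₀(0.0046401) ≈ -46.67 dB
∠T = (89.94°) − (82.46° + 62.09°) = -54.61°

ω = 40: -61.9 dB, 78.6°; ω = 3776: -46.7 dB, -54.6°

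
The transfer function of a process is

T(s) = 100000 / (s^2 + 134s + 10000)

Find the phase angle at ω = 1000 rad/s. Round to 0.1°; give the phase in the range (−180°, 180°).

At s = jω = j1000:
quadratic: (j1000)² + 134·j1000 + 10000 = -990000 + j134000 → |·| ≈ 9.9903e+05, ∠ ≈ 172.29°
∠T = 0.00° − 172.29° = -172.29°

-172.3°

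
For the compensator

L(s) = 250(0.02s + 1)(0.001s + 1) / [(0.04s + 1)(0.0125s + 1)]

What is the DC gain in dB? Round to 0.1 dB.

L(0) = 250 · 1 / 1 = 250
20 log₁₀(250) ≈ 47.96 dB

48.0 dB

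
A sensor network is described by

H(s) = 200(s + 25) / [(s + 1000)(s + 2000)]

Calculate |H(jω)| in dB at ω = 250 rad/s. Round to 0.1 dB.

At s = jω = j250:
zero (s+25): 25 + j250 → |·| = √(25²+250²) = √63125 ≈ 251.25, ∠ = arctan(250/25) ≈ 84.29°
pole (s+1000): 1000 + j250 → |·| = √(1000²+250²) = √1062500 ≈ 1030.8, ∠ = arctan(250/1000) ≈ 14.04°
pole (s+2000): 2000 + j250 → |·| = √(2000²+250²) = √4062500 ≈ 2015.6, ∠ = arctan(250/2000) ≈ 7.13°
|H| = 200 · 251.25 / 2.0777e+06 ≈ 0.024185
Gain = 20 log₁₀(0.024185) ≈ -32.33 dB

-32.3 dB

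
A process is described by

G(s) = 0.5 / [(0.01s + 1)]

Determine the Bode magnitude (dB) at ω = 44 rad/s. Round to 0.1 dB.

At ω = 44 rad/s:
pole (1 + j44·0.01) = 1 + j0.44 → |·| ≈ 1.0925, ∠ ≈ 23.75°
|G| = 0.5 · 1 / (1.0925) ≈ 0.45767
Gain = 20 log₁₀(0.45767) ≈ -6.79 dB

-6.8 dB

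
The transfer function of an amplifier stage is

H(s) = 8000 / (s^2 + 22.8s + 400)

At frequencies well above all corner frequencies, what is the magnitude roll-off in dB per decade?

-40 dB/decade

Each pole contributes −20 dB/decade at high frequency; each zero contributes +20 dB/decade.
Net: 0 zero(s) − 2 pole(s) → -40 dB/decade.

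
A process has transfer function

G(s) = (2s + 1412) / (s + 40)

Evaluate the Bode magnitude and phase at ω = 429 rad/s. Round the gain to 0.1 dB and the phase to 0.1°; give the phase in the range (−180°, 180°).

Substitute s = j429:
Numerator: 2(j429) + 1412 = 1412 + j858
Denominator: (j429) + 40 = 40 + j429
|N| = √(1412² + 858²) ≈ 1652.2, ∠N ≈ 31.28°
|D| = √(40² + 429²) ≈ 430.86, ∠D ≈ 84.67°
|G| = 1652.2 / 430.86 ≈ 3.8347
Gain = 20 log₁₀(3.8347) ≈ 11.67 dB
∠G = 31.28° − 84.67° = -53.39°

11.7 dB, -53.4°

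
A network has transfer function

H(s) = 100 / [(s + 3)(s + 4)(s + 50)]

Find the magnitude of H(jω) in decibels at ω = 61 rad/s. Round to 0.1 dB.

At s = jω = j61:
pole (s+3): 3 + j61 → |·| = √(3²+61²) = √3730 ≈ 61.074, ∠ = arctan(61/3) ≈ 87.18°
pole (s+4): 4 + j61 → |·| = √(4²+61²) = √3737 ≈ 61.131, ∠ = arctan(61/4) ≈ 86.25°
pole (s+50): 50 + j61 → |·| = √(50²+61²) = √6221 ≈ 78.873, ∠ = arctan(61/50) ≈ 50.66°
|H| = 100 / 2.9447e+05 ≈ 0.00033959
Gain = 20 log₁₀(0.00033959) ≈ -69.38 dB

-69.4 dB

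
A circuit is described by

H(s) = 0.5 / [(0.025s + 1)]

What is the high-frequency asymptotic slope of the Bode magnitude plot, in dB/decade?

-20 dB/decade

Each pole contributes −20 dB/decade at high frequency; each zero contributes +20 dB/decade.
Net: 0 zero(s) − 1 pole(s) → -20 dB/decade.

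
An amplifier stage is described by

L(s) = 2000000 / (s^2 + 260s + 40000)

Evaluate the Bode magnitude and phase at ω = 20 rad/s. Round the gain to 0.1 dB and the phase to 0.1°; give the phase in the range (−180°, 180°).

34.0 dB, -7.5°

At s = jω = j20:
quadratic: (j20)² + 260·j20 + 40000 = 39600 + j5200 → |·| ≈ 39940, ∠ ≈ 7.48°
|L| = 2000000 / 39940 ≈ 50.075
Gain = 20 log₁₀(50.075) ≈ 33.99 dB
∠L = 0.00° − 7.48° = -7.48°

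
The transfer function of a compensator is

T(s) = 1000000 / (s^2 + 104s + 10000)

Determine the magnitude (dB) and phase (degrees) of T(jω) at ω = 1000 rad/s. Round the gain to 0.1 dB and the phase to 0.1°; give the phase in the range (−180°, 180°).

At s = jω = j1000:
quadratic: (j1000)² + 104·j1000 + 10000 = -990000 + j104000 → |·| ≈ 9.9545e+05, ∠ ≈ 174.00°
|T| = 1000000 / 9.9545e+05 ≈ 1.0046
Gain = 20 log₁₀(1.0046) ≈ 0.04 dB
∠T = 0.00° − 174.00° = -174.00°

0.0 dB, -174.0°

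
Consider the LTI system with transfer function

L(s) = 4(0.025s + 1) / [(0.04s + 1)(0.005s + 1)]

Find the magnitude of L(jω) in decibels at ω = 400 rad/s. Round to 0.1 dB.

At ω = 400 rad/s:
zero (1 + j400·0.025) = 1 + j10 → |·| ≈ 10.05, ∠ ≈ 84.29°
pole (1 + j400·0.04) = 1 + j16 → |·| ≈ 16.031, ∠ ≈ 86.42°
pole (1 + j400·0.005) = 1 + j2 → |·| ≈ 2.2361, ∠ ≈ 63.43°
|L| = 4 · 10.05 / (16.031 · 2.2361) ≈ 1.1214
Gain = 20 log₁₀(1.1214) ≈ 1.00 dB

1.0 dB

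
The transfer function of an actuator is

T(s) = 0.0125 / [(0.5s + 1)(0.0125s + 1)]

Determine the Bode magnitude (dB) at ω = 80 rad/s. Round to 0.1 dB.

At ω = 80 rad/s:
pole (1 + j80·0.5) = 1 + j40 → |·| ≈ 40.012, ∠ ≈ 88.57°
pole (1 + j80·0.0125) = 1 + j1 → |·| ≈ 1.4142, ∠ ≈ 45.00°
|T| = 0.0125 · 1 / (40.012 · 1.4142) ≈ 0.00022091
Gain = 20 log₁₀(0.00022091) ≈ -73.12 dB

-73.1 dB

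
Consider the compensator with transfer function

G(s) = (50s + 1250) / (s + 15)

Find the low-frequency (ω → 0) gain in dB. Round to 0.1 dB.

38.4 dB

G(0) = 1250 / 15 ≈ 83.333
20 log₁₀(83.333) ≈ 38.42 dB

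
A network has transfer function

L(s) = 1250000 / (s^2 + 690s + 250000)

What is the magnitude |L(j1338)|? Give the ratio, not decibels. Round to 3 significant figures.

0.696

At s = jω = j1338:
quadratic: (j1338)² + 690·j1338 + 250000 = -1540244 + j923220 → |·| ≈ 1.7957e+06, ∠ ≈ 149.06°
|L| = 1250000 / 1.7957e+06 ≈ 0.69611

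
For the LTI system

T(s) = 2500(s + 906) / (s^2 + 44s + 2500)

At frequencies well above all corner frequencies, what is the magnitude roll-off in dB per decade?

Each pole contributes −20 dB/decade at high frequency; each zero contributes +20 dB/decade.
Net: 1 zero(s) − 2 pole(s) → -20 dB/decade.

-20 dB/decade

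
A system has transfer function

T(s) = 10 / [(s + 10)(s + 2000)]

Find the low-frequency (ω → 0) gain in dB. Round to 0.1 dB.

-66.0 dB

T(0) = 10 / (10·2000) = 0.0005
20 log₁₀(0.0005) ≈ -66.02 dB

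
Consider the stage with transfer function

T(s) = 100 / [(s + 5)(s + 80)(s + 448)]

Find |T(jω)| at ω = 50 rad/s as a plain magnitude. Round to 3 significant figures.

At s = jω = j50:
pole (s+5): 5 + j50 → |·| = √(5²+50²) = √2525 ≈ 50.249, ∠ = arctan(50/5) ≈ 84.29°
pole (s+80): 80 + j50 → |·| = √(80²+50²) = √8900 ≈ 94.34, ∠ = arctan(50/80) ≈ 32.01°
pole (s+448): 448 + j50 → |·| = √(448²+50²) = √203204 ≈ 450.78, ∠ = arctan(50/448) ≈ 6.37°
|T| = 100 / 2.1369e+06 ≈ 4.6797e-05

4.68e-05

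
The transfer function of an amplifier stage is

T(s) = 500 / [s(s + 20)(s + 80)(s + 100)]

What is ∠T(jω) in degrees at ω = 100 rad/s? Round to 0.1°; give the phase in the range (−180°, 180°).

95.0°

At s = jω = j100:
pole (s+20): 20 + j100 → |·| = √(20²+100²) = √10400 ≈ 101.98, ∠ = arctan(100/20) ≈ 78.69°
pole (s+80): 80 + j100 → |·| = √(80²+100²) = √16400 ≈ 128.06, ∠ = arctan(100/80) ≈ 51.34°
pole (s+100): 100 + j100 → |·| = √(100²+100²) = √20000 ≈ 141.42, ∠ = arctan(100/100) ≈ 45.00°
pole at origin: |s| = 100, ∠ = 90.00° (in denominator)
∠T = 0.00° − 265.03° = -265.03° ≡ 94.97° (principal value)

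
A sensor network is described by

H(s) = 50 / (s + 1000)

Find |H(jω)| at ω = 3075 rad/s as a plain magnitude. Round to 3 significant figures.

Substitute s = j3075:
Numerator: 50 = 50 + j0
Denominator: (j3075) + 1000 = 1000 + j3075
|N| = √(50² + 0²) ≈ 50, ∠N ≈ 0.00°
|D| = √(1000² + 3075²) ≈ 3233.5, ∠D ≈ 71.99°
|H| = 50 / 3233.5 ≈ 0.015463

0.0155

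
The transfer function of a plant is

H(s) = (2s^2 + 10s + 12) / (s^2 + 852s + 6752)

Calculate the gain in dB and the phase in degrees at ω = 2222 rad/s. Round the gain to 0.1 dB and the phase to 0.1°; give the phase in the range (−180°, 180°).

Substitute s = j2222:
Numerator: 2(j2222)^2 + 10(j2222) + 12 = -9874556 + j22220
Denominator: (j2222)^2 + 852(j2222) + 6752 = -4930532 + j1893144
|N| = √(9874556² + 22220²) ≈ 9.8746e+06, ∠N ≈ 179.87°
|D| = √(4930532² + 1893144²) ≈ 5.2815e+06, ∠D ≈ 159.00°
|H| = 9.8746e+06 / 5.2815e+06 ≈ 1.8697
Gain = 20 log₁₀(1.8697) ≈ 5.44 dB
∠H = 179.87° − 159.00° = 20.87°

5.4 dB, 20.9°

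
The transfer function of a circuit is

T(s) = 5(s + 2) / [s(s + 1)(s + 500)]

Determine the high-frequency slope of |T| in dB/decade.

Each pole contributes −20 dB/decade at high frequency; each zero contributes +20 dB/decade.
Net: 1 zero(s) − 3 pole(s) → -40 dB/decade.

-40 dB/decade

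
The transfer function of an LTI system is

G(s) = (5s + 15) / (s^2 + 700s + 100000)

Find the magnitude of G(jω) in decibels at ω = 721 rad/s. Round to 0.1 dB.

Substitute s = j721:
Numerator: 5(j721) + 15 = 15 + j3605
Denominator: (j721)^2 + 700(j721) + 100000 = -419841 + j504700
|N| = √(15² + 3605²) ≈ 3605, ∠N ≈ 89.76°
|D| = √(419841² + 504700²) ≈ 6.565e+05, ∠D ≈ 129.76°
|G| = 3605 / 6.565e+05 ≈ 0.0054912
Gain = 20 log₁₀(0.0054912) ≈ -45.21 dB

-45.2 dB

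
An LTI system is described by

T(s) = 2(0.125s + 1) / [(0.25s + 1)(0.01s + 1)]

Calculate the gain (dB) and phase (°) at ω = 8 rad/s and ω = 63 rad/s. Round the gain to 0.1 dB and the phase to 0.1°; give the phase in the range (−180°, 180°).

ω = 8: 2.0 dB, -23.0°; ω = 63: -1.4 dB, -35.8°

At ω = 8 rad/s:
zero (1 + j8·0.125) = 1 + j1 → |·| ≈ 1.4142, ∠ ≈ 45.00°
pole (1 + j8·0.25) = 1 + j2 → |·| ≈ 2.2361, ∠ ≈ 63.43°
pole (1 + j8·0.01) = 1 + j0.08 → |·| ≈ 1.0032, ∠ ≈ 4.57°
|T| = 2 · 1.4142 / (2.2361 · 1.0032) ≈ 1.2608
Gain = 20 log₁₀(1.2608) ≈ 2.01 dB
∠T = (45.00°) − (63.43° + 4.57°) = -23.00°

At ω = 63 rad/s:
zero (1 + j63·0.125) = 1 + j7.875 → |·| ≈ 7.9382, ∠ ≈ 82.76°
pole (1 + j63·0.25) = 1 + j15.75 → |·| ≈ 15.782, ∠ ≈ 86.37°
pole (1 + j63·0.01) = 1 + j0.63 → |·| ≈ 1.1819, ∠ ≈ 32.21°
|T| = 2 · 7.9382 / (15.782 · 1.1819) ≈ 0.85116
Gain = 20 log₁₀(0.85116) ≈ -1.40 dB
∠T = (82.76°) − (86.37° + 32.21°) = -35.82°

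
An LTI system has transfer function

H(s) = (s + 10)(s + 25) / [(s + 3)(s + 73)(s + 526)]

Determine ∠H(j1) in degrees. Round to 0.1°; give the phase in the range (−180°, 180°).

-11.3°

At s = jω = j1:
zero (s+10): 10 + j1 → |·| = √(10²+1²) = √101 ≈ 10.05, ∠ = arctan(1/10) ≈ 5.71°
zero (s+25): 25 + j1 → |·| = √(25²+1²) = √626 ≈ 25.02, ∠ = arctan(1/25) ≈ 2.29°
pole (s+3): 3 + j1 → |·| = √(3²+1²) = √10 ≈ 3.1623, ∠ = arctan(1/3) ≈ 18.43°
pole (s+73): 73 + j1 → |·| = √(73²+1²) = √5330 ≈ 73.007, ∠ = arctan(1/73) ≈ 0.78°
pole (s+526): 526 + j1 → |·| = √(526²+1²) = √276677 ≈ 526, ∠ = arctan(1/526) ≈ 0.11°
∠H = 8.00° − 19.32° = -11.32°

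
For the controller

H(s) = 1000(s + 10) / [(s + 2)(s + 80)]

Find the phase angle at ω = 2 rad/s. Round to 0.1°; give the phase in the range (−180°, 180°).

At s = jω = j2:
zero (s+10): 10 + j2 → |·| = √(10²+2²) = √104 ≈ 10.198, ∠ = arctan(2/10) ≈ 11.31°
pole (s+2): 2 + j2 → |·| = √(2²+2²) = √8 ≈ 2.8284, ∠ = arctan(2/2) ≈ 45.00°
pole (s+80): 80 + j2 → |·| = √(80²+2²) = √6404 ≈ 80.025, ∠ = arctan(2/80) ≈ 1.43°
∠H = 11.31° − 46.43° = -35.12°

-35.1°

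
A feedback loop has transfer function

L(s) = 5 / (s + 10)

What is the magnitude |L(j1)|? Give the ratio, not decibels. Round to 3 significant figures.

0.498

At s = jω = j1:
pole (s+10): 10 + j1 → |·| = √(10²+1²) = √101 ≈ 10.05, ∠ = arctan(1/10) ≈ 5.71°
|L| = 5 / 10.05 ≈ 0.49751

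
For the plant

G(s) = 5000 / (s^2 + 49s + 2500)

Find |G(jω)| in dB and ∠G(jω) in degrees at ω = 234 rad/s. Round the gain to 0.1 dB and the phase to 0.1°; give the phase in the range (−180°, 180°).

At s = jω = j234:
quadratic: (j234)² + 49·j234 + 2500 = -52256 + j11466 → |·| ≈ 53499, ∠ ≈ 167.62°
|G| = 5000 / 53499 ≈ 0.09346
Gain = 20 log₁₀(0.09346) ≈ -20.59 dB
∠G = 0.00° − 167.62° = -167.62°

-20.6 dB, -167.6°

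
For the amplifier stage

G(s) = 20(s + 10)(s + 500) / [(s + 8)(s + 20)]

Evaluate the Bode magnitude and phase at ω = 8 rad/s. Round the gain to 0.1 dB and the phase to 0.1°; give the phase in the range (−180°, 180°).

54.4 dB, -27.2°

At s = jω = j8:
zero (s+10): 10 + j8 → |·| = √(10²+8²) = √164 ≈ 12.806, ∠ = arctan(8/10) ≈ 38.66°
zero (s+500): 500 + j8 → |·| = √(500²+8²) = √250064 ≈ 500.06, ∠ = arctan(8/500) ≈ 0.92°
pole (s+8): 8 + j8 → |·| = √(8²+8²) = √128 ≈ 11.314, ∠ = arctan(8/8) ≈ 45.00°
pole (s+20): 20 + j8 → |·| = √(20²+8²) = √464 ≈ 21.541, ∠ = arctan(8/20) ≈ 21.80°
|G| = 20 · 6403.8 / 243.71 ≈ 525.53
Gain = 20 log₁₀(525.53) ≈ 54.41 dB
∠G = 39.58° − 66.80° = -27.22°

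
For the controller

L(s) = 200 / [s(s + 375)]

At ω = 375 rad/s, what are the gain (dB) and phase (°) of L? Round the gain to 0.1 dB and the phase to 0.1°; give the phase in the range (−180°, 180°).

At s = jω = j375:
pole (s+375): 375 + j375 → |·| = √(375²+375²) = √281250 ≈ 530.33, ∠ = arctan(375/375) ≈ 45.00°
pole at origin: |s| = 375, ∠ = 90.00° (in denominator)
|L| = 200 / 1.9887e+05 ≈ 0.0010057
Gain = 20 log₁₀(0.0010057) ≈ -59.95 dB
∠L = 0.00° − 135.00° = -135.00°

-60.0 dB, -135.0°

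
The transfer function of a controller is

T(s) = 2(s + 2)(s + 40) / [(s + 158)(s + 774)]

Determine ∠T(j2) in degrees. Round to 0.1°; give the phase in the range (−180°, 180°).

At s = jω = j2:
zero (s+2): 2 + j2 → |·| = √(2²+2²) = √8 ≈ 2.8284, ∠ = arctan(2/2) ≈ 45.00°
zero (s+40): 40 + j2 → |·| = √(40²+2²) = √1604 ≈ 40.05, ∠ = arctan(2/40) ≈ 2.86°
pole (s+158): 158 + j2 → |·| = √(158²+2²) = √24968 ≈ 158.01, ∠ = arctan(2/158) ≈ 0.73°
pole (s+774): 774 + j2 → |·| = √(774²+2²) = √599080 ≈ 774, ∠ = arctan(2/774) ≈ 0.15°
∠T = 47.86° − 0.88° = 46.98°

47.0°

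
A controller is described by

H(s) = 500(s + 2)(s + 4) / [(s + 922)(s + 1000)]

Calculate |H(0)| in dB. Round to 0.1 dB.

H(0) = 500·2·4 / (922·1000) ≈ 0.0043384
20 log₁₀(0.0043384) ≈ -47.25 dB

-47.3 dB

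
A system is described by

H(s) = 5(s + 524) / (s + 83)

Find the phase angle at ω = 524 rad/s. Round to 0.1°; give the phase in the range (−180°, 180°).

At s = jω = j524:
zero (s+524): 524 + j524 → |·| = √(524²+524²) = √549152 ≈ 741.05, ∠ = arctan(524/524) ≈ 45.00°
pole (s+83): 83 + j524 → |·| = √(83²+524²) = √281465 ≈ 530.53, ∠ = arctan(524/83) ≈ 81.00°
∠H = 45.00° − 81.00° = -36.00°

-36.0°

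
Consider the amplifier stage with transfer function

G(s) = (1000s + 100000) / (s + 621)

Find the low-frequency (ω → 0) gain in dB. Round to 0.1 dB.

44.1 dB

G(0) = 100000 / 621 ≈ 161.03
20 log₁₀(161.03) ≈ 44.14 dB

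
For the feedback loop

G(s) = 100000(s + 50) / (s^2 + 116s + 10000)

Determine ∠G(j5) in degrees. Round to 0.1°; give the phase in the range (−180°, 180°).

At s = jω = j5:
zero (s+50): 50 + j5 → |·| = √(50²+5²) = √2525 ≈ 50.249, ∠ = arctan(5/50) ≈ 5.71°
quadratic: (j5)² + 116·j5 + 10000 = 9975 + j580 → |·| ≈ 9991.8, ∠ ≈ 3.33°
∠G = 5.71° − 3.33° = 2.38°

2.4°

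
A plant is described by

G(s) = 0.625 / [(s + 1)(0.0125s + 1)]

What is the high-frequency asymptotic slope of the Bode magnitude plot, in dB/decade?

-40 dB/decade

Each pole contributes −20 dB/decade at high frequency; each zero contributes +20 dB/decade.
Net: 0 zero(s) − 2 pole(s) → -40 dB/decade.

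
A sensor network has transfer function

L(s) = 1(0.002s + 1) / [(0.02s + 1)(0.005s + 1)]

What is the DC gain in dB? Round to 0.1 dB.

0.0 dB

L(0) = 1 · 1 / 1 = 1
20 log₁₀(1) ≈ 0.00 dB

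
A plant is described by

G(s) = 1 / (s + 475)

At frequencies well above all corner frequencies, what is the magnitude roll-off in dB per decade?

-20 dB/decade

Each pole contributes −20 dB/decade at high frequency; each zero contributes +20 dB/decade.
Net: 0 zero(s) − 1 pole(s) → -20 dB/decade.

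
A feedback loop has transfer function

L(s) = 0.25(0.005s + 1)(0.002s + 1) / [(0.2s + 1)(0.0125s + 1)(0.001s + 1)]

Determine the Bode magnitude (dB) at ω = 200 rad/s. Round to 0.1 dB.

At ω = 200 rad/s:
zero (1 + j200·0.005) = 1 + j1 → |·| ≈ 1.4142, ∠ ≈ 45.00°
zero (1 + j200·0.002) = 1 + j0.4 → |·| ≈ 1.077, ∠ ≈ 21.80°
pole (1 + j200·0.2) = 1 + j40 → |·| ≈ 40.012, ∠ ≈ 88.57°
pole (1 + j200·0.0125) = 1 + j2.5 → |·| ≈ 2.6926, ∠ ≈ 68.20°
pole (1 + j200·0.001) = 1 + j0.2 → |·| ≈ 1.0198, ∠ ≈ 11.31°
|L| = 0.25 · 1.4142 · 1.077 / (40.012 · 2.6926 · 1.0198) ≈ 0.0034657
Gain = 20 log₁₀(0.0034657) ≈ -49.20 dB

-49.2 dB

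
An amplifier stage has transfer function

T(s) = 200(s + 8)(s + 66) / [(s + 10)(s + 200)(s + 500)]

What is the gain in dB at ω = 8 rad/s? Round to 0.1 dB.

-18.6 dB

At s = jω = j8:
zero (s+8): 8 + j8 → |·| = √(8²+8²) = √128 ≈ 11.314, ∠ = arctan(8/8) ≈ 45.00°
zero (s+66): 66 + j8 → |·| = √(66²+8²) = √4420 ≈ 66.483, ∠ = arctan(8/66) ≈ 6.91°
pole (s+10): 10 + j8 → |·| = √(10²+8²) = √164 ≈ 12.806, ∠ = arctan(8/10) ≈ 38.66°
pole (s+200): 200 + j8 → |·| = √(200²+8²) = √40064 ≈ 200.16, ∠ = arctan(8/200) ≈ 2.29°
pole (s+500): 500 + j8 → |·| = √(500²+8²) = √250064 ≈ 500.06, ∠ = arctan(8/500) ≈ 0.92°
|T| = 200 · 752.19 / 1.2818e+06 ≈ 0.11736
Gain = 20 log₁₀(0.11736) ≈ -18.61 dB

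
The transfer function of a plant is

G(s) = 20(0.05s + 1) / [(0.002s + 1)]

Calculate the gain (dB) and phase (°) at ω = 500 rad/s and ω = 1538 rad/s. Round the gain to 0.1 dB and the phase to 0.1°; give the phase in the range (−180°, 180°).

At ω = 500 rad/s:
zero (1 + j500·0.05) = 1 + j25 → |·| ≈ 25.02, ∠ ≈ 87.71°
pole (1 + j500·0.002) = 1 + j1 → |·| ≈ 1.4142, ∠ ≈ 45.00°
|G| = 20 · 25.02 / (1.4142) ≈ 353.84
Gain = 20 log₁₀(353.84) ≈ 50.98 dB
∠G = (87.71°) − (45.00°) = 42.71°

At ω = 1538 rad/s:
zero (1 + j1538·0.05) = 1 + j76.9 → |·| ≈ 76.907, ∠ ≈ 89.25°
pole (1 + j1538·0.002) = 1 + j3.076 → |·| ≈ 3.2345, ∠ ≈ 71.99°
|G| = 20 · 76.907 / (3.2345) ≈ 475.54
Gain = 20 log₁₀(475.54) ≈ 53.54 dB
∠G = (89.25°) − (71.99°) = 17.26°

ω = 500: 51.0 dB, 42.7°; ω = 1538: 53.5 dB, 17.3°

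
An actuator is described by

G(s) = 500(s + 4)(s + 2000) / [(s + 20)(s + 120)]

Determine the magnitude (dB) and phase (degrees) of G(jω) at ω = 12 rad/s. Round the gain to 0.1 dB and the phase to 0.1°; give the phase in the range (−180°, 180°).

At s = jω = j12:
zero (s+4): 4 + j12 → |·| = √(4²+12²) = √160 ≈ 12.649, ∠ = arctan(12/4) ≈ 71.57°
zero (s+2000): 2000 + j12 → |·| = √(2000²+12²) = √4000144 ≈ 2000, ∠ = arctan(12/2000) ≈ 0.34°
pole (s+20): 20 + j12 → |·| = √(20²+12²) = √544 ≈ 23.324, ∠ = arctan(12/20) ≈ 30.96°
pole (s+120): 120 + j12 → |·| = √(120²+12²) = √14544 ≈ 120.6, ∠ = arctan(12/120) ≈ 5.71°
|G| = 500 · 25298 / 2812.9 ≈ 4496.8
Gain = 20 log₁₀(4496.8) ≈ 73.06 dB
∠G = 71.91° − 36.67° = 35.24°

73.1 dB, 35.2°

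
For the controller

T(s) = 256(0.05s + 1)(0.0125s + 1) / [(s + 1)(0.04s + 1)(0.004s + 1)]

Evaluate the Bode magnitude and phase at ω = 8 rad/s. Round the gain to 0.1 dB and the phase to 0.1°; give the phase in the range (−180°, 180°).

30.3 dB, -74.9°

At ω = 8 rad/s:
zero (1 + j8·0.05) = 1 + j0.4 → |·| ≈ 1.077, ∠ ≈ 21.80°
zero (1 + j8·0.0125) = 1 + j0.1 → |·| ≈ 1.005, ∠ ≈ 5.71°
pole (1 + j8·1) = 1 + j8 → |·| ≈ 8.0623, ∠ ≈ 82.87°
pole (1 + j8·0.04) = 1 + j0.32 → |·| ≈ 1.05, ∠ ≈ 17.74°
pole (1 + j8·0.004) = 1 + j0.032 → |·| ≈ 1.0005, ∠ ≈ 1.83°
|T| = 256 · 1.077 · 1.005 / (8.0623 · 1.05 · 1.0005) ≈ 32.716
Gain = 20 log₁₀(32.716) ≈ 30.30 dB
∠T = (21.80° + 5.71°) − (82.87° + 17.74° + 1.83°) = -74.93°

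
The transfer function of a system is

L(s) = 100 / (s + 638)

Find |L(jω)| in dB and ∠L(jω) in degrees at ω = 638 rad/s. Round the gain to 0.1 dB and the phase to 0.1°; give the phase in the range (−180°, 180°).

-19.1 dB, -45.0°

Substitute s = j638:
Numerator: 100 = 100 + j0
Denominator: (j638) + 638 = 638 + j638
|N| = √(100² + 0²) ≈ 100, ∠N ≈ 0.00°
|D| = √(638² + 638²) ≈ 902.27, ∠D ≈ 45.00°
|L| = 100 / 902.27 ≈ 0.11083
Gain = 20 log₁₀(0.11083) ≈ -19.11 dB
∠L = 0.00° − 45.00° = -45.00°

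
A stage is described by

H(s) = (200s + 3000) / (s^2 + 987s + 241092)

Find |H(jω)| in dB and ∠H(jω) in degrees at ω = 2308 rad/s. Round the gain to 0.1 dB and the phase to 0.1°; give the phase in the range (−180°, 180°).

-21.6 dB, -66.2°

Substitute s = j2308:
Numerator: 200(j2308) + 3000 = 3000 + j461600
Denominator: (j2308)^2 + 987(j2308) + 241092 = -5085772 + j2277996
|N| = √(3000² + 461600²) ≈ 4.6161e+05, ∠N ≈ 89.63°
|D| = √(5085772² + 2277996²) ≈ 5.5726e+06, ∠D ≈ 155.87°
|H| = 4.6161e+05 / 5.5726e+06 ≈ 0.082836
Gain = 20 log₁₀(0.082836) ≈ -21.64 dB
∠H = 89.63° − 155.87° = -66.24°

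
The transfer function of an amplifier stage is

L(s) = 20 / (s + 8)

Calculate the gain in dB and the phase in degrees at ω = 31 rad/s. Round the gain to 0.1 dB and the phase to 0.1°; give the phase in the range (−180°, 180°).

-4.1 dB, -75.5°

At s = jω = j31:
pole (s+8): 8 + j31 → |·| = √(8²+31²) = √1025 ≈ 32.016, ∠ = arctan(31/8) ≈ 75.53°
|L| = 20 / 32.016 ≈ 0.62469
Gain = 20 log₁₀(0.62469) ≈ -4.09 dB
∠L = 0.00° − 75.53° = -75.53°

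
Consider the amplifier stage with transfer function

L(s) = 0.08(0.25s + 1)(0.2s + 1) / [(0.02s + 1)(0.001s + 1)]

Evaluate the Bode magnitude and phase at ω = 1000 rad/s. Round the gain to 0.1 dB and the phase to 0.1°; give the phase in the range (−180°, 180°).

At ω = 1000 rad/s:
zero (1 + j1000·0.25) = 1 + j250 → |·| ≈ 250, ∠ ≈ 89.77°
zero (1 + j1000·0.2) = 1 + j200 → |·| ≈ 200, ∠ ≈ 89.71°
pole (1 + j1000·0.02) = 1 + j20 → |·| ≈ 20.025, ∠ ≈ 87.14°
pole (1 + j1000·0.001) = 1 + j1 → |·| ≈ 1.4142, ∠ ≈ 45.00°
|L| = 0.08 · 250 · 200 / (20.025 · 1.4142) ≈ 141.25
Gain = 20 log₁₀(141.25) ≈ 43.00 dB
∠L = (89.77° + 89.71°) − (87.14° + 45.00°) = 47.34°

43.0 dB, 47.3°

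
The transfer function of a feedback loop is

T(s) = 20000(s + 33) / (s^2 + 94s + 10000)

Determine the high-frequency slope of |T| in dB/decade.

Each pole contributes −20 dB/decade at high frequency; each zero contributes +20 dB/decade.
Net: 1 zero(s) − 2 pole(s) → -20 dB/decade.

-20 dB/decade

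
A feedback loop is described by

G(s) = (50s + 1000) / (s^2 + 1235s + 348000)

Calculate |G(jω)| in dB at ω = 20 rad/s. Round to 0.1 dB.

-47.8 dB

Substitute s = j20:
Numerator: 50(j20) + 1000 = 1000 + j1000
Denominator: (j20)^2 + 1235(j20) + 348000 = 347600 + j24700
|N| = √(1000² + 1000²) ≈ 1414.2, ∠N ≈ 45.00°
|D| = √(347600² + 24700²) ≈ 3.4848e+05, ∠D ≈ 4.06°
|G| = 1414.2 / 3.4848e+05 ≈ 0.0040582
Gain = 20 log₁₀(0.0040582) ≈ -47.83 dB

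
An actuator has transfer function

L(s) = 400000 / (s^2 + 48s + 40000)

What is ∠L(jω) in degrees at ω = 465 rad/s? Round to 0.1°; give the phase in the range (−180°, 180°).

At s = jω = j465:
quadratic: (j465)² + 48·j465 + 40000 = -176225 + j22320 → |·| ≈ 1.7763e+05, ∠ ≈ 172.78°
∠L = 0.00° − 172.78° = -172.78°

-172.8°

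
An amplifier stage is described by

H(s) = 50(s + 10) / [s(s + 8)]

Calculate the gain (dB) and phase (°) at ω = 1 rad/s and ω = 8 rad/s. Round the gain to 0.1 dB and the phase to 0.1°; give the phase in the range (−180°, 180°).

At s = jω = j1:
zero (s+10): 10 + j1 → |·| = √(10²+1²) = √101 ≈ 10.05, ∠ = arctan(1/10) ≈ 5.71°
pole (s+8): 8 + j1 → |·| = √(8²+1²) = √65 ≈ 8.0623, ∠ = arctan(1/8) ≈ 7.13°
pole at origin: |s| = 1, ∠ = 90.00° (in denominator)
|H| = 50 · 10.05 / 8.0623 ≈ 62.327
Gain = 20 log₁₀(62.327) ≈ 35.89 dB
∠H = 5.71° − 97.13° = -91.42°

At s = jω = j8:
zero (s+10): 10 + j8 → |·| = √(10²+8²) = √164 ≈ 12.806, ∠ = arctan(8/10) ≈ 38.66°
pole (s+8): 8 + j8 → |·| = √(8²+8²) = √128 ≈ 11.314, ∠ = arctan(8/8) ≈ 45.00°
pole at origin: |s| = 8, ∠ = 90.00° (in denominator)
|H| = 50 · 12.806 / 90.512 ≈ 7.0742
Gain = 20 log₁₀(7.0742) ≈ 16.99 dB
∠H = 38.66° − 135.00° = -96.34°

ω = 1: 35.9 dB, -91.4°; ω = 8: 17.0 dB, -96.3°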